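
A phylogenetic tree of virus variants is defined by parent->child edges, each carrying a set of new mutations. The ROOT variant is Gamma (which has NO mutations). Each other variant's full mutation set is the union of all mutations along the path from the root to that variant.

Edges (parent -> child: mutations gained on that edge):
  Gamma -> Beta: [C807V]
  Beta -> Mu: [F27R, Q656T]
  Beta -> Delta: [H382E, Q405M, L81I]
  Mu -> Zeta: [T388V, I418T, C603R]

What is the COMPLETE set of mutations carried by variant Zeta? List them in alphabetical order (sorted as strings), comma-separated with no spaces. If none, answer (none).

Answer: C603R,C807V,F27R,I418T,Q656T,T388V

Derivation:
At Gamma: gained [] -> total []
At Beta: gained ['C807V'] -> total ['C807V']
At Mu: gained ['F27R', 'Q656T'] -> total ['C807V', 'F27R', 'Q656T']
At Zeta: gained ['T388V', 'I418T', 'C603R'] -> total ['C603R', 'C807V', 'F27R', 'I418T', 'Q656T', 'T388V']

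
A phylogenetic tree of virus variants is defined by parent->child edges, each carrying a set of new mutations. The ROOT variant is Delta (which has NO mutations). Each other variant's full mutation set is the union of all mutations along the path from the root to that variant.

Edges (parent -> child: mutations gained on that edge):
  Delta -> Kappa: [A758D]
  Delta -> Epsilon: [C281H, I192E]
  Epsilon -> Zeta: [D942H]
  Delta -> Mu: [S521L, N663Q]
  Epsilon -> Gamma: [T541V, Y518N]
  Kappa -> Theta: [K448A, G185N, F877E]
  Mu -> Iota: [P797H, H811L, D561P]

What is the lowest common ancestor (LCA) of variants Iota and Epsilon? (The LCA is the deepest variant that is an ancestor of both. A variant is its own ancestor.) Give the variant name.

Path from root to Iota: Delta -> Mu -> Iota
  ancestors of Iota: {Delta, Mu, Iota}
Path from root to Epsilon: Delta -> Epsilon
  ancestors of Epsilon: {Delta, Epsilon}
Common ancestors: {Delta}
Walk up from Epsilon: Epsilon (not in ancestors of Iota), Delta (in ancestors of Iota)
Deepest common ancestor (LCA) = Delta

Answer: Delta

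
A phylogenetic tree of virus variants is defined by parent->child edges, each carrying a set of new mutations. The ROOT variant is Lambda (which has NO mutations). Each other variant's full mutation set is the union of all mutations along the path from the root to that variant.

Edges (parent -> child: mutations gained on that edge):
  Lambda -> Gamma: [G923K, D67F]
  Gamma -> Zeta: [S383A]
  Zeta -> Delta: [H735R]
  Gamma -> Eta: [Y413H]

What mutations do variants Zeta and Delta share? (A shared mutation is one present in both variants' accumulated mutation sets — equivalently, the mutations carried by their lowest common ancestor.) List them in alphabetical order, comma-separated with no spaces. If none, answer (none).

Answer: D67F,G923K,S383A

Derivation:
Accumulating mutations along path to Zeta:
  At Lambda: gained [] -> total []
  At Gamma: gained ['G923K', 'D67F'] -> total ['D67F', 'G923K']
  At Zeta: gained ['S383A'] -> total ['D67F', 'G923K', 'S383A']
Mutations(Zeta) = ['D67F', 'G923K', 'S383A']
Accumulating mutations along path to Delta:
  At Lambda: gained [] -> total []
  At Gamma: gained ['G923K', 'D67F'] -> total ['D67F', 'G923K']
  At Zeta: gained ['S383A'] -> total ['D67F', 'G923K', 'S383A']
  At Delta: gained ['H735R'] -> total ['D67F', 'G923K', 'H735R', 'S383A']
Mutations(Delta) = ['D67F', 'G923K', 'H735R', 'S383A']
Intersection: ['D67F', 'G923K', 'S383A'] ∩ ['D67F', 'G923K', 'H735R', 'S383A'] = ['D67F', 'G923K', 'S383A']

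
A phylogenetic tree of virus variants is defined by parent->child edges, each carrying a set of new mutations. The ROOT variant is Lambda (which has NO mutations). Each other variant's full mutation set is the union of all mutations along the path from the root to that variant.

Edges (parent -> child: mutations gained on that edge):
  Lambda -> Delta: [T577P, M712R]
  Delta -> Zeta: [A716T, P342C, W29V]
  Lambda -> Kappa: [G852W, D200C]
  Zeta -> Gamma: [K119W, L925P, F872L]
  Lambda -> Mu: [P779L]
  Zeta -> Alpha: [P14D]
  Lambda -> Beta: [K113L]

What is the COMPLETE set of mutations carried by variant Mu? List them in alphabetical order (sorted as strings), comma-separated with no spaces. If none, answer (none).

At Lambda: gained [] -> total []
At Mu: gained ['P779L'] -> total ['P779L']

Answer: P779L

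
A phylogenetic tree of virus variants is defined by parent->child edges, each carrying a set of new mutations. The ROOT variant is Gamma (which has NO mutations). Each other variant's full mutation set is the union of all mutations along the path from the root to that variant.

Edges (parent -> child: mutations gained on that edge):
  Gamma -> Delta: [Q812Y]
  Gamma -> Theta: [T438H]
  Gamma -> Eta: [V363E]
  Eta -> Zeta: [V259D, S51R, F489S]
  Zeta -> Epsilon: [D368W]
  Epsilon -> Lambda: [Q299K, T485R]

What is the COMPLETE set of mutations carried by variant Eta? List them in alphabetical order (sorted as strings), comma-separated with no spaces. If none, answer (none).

Answer: V363E

Derivation:
At Gamma: gained [] -> total []
At Eta: gained ['V363E'] -> total ['V363E']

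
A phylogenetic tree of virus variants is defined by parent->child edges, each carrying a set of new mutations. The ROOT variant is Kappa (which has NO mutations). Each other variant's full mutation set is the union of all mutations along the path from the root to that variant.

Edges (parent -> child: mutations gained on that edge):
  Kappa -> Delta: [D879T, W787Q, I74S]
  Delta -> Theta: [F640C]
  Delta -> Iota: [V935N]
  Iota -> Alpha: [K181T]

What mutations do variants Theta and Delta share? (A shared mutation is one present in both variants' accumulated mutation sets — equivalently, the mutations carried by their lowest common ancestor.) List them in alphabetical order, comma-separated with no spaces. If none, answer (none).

Answer: D879T,I74S,W787Q

Derivation:
Accumulating mutations along path to Theta:
  At Kappa: gained [] -> total []
  At Delta: gained ['D879T', 'W787Q', 'I74S'] -> total ['D879T', 'I74S', 'W787Q']
  At Theta: gained ['F640C'] -> total ['D879T', 'F640C', 'I74S', 'W787Q']
Mutations(Theta) = ['D879T', 'F640C', 'I74S', 'W787Q']
Accumulating mutations along path to Delta:
  At Kappa: gained [] -> total []
  At Delta: gained ['D879T', 'W787Q', 'I74S'] -> total ['D879T', 'I74S', 'W787Q']
Mutations(Delta) = ['D879T', 'I74S', 'W787Q']
Intersection: ['D879T', 'F640C', 'I74S', 'W787Q'] ∩ ['D879T', 'I74S', 'W787Q'] = ['D879T', 'I74S', 'W787Q']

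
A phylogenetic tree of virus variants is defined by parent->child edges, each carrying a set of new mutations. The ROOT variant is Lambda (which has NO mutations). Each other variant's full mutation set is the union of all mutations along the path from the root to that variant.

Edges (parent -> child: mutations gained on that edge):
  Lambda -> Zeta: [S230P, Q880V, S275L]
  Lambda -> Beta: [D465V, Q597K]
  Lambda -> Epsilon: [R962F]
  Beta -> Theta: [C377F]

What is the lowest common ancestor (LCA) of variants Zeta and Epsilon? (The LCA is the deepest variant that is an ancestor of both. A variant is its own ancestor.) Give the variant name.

Path from root to Zeta: Lambda -> Zeta
  ancestors of Zeta: {Lambda, Zeta}
Path from root to Epsilon: Lambda -> Epsilon
  ancestors of Epsilon: {Lambda, Epsilon}
Common ancestors: {Lambda}
Walk up from Epsilon: Epsilon (not in ancestors of Zeta), Lambda (in ancestors of Zeta)
Deepest common ancestor (LCA) = Lambda

Answer: Lambda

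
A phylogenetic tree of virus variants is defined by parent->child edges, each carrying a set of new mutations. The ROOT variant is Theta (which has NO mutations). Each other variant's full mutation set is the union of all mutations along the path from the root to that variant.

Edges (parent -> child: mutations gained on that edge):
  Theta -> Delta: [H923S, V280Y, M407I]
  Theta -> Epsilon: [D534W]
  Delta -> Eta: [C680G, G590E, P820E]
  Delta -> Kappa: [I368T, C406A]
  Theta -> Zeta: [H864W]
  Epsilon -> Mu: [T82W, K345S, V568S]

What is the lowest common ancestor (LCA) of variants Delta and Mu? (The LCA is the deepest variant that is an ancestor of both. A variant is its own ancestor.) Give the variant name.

Answer: Theta

Derivation:
Path from root to Delta: Theta -> Delta
  ancestors of Delta: {Theta, Delta}
Path from root to Mu: Theta -> Epsilon -> Mu
  ancestors of Mu: {Theta, Epsilon, Mu}
Common ancestors: {Theta}
Walk up from Mu: Mu (not in ancestors of Delta), Epsilon (not in ancestors of Delta), Theta (in ancestors of Delta)
Deepest common ancestor (LCA) = Theta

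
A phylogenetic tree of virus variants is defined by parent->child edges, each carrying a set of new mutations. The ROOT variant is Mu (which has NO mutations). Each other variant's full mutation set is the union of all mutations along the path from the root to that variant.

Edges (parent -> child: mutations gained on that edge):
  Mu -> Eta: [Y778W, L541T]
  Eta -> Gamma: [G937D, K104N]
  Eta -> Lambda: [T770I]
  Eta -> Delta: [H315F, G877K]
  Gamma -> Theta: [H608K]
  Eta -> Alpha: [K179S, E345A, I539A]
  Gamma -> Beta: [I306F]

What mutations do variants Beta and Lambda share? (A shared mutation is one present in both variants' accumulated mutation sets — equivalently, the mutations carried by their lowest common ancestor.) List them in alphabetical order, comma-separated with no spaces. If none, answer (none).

Answer: L541T,Y778W

Derivation:
Accumulating mutations along path to Beta:
  At Mu: gained [] -> total []
  At Eta: gained ['Y778W', 'L541T'] -> total ['L541T', 'Y778W']
  At Gamma: gained ['G937D', 'K104N'] -> total ['G937D', 'K104N', 'L541T', 'Y778W']
  At Beta: gained ['I306F'] -> total ['G937D', 'I306F', 'K104N', 'L541T', 'Y778W']
Mutations(Beta) = ['G937D', 'I306F', 'K104N', 'L541T', 'Y778W']
Accumulating mutations along path to Lambda:
  At Mu: gained [] -> total []
  At Eta: gained ['Y778W', 'L541T'] -> total ['L541T', 'Y778W']
  At Lambda: gained ['T770I'] -> total ['L541T', 'T770I', 'Y778W']
Mutations(Lambda) = ['L541T', 'T770I', 'Y778W']
Intersection: ['G937D', 'I306F', 'K104N', 'L541T', 'Y778W'] ∩ ['L541T', 'T770I', 'Y778W'] = ['L541T', 'Y778W']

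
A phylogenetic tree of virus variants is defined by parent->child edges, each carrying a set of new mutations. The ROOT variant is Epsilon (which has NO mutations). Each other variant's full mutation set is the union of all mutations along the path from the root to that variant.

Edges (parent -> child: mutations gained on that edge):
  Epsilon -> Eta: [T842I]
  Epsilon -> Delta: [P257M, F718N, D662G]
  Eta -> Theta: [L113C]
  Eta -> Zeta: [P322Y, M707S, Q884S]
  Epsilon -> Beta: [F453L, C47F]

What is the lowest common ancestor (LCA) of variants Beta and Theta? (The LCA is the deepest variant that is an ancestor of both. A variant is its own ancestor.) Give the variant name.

Path from root to Beta: Epsilon -> Beta
  ancestors of Beta: {Epsilon, Beta}
Path from root to Theta: Epsilon -> Eta -> Theta
  ancestors of Theta: {Epsilon, Eta, Theta}
Common ancestors: {Epsilon}
Walk up from Theta: Theta (not in ancestors of Beta), Eta (not in ancestors of Beta), Epsilon (in ancestors of Beta)
Deepest common ancestor (LCA) = Epsilon

Answer: Epsilon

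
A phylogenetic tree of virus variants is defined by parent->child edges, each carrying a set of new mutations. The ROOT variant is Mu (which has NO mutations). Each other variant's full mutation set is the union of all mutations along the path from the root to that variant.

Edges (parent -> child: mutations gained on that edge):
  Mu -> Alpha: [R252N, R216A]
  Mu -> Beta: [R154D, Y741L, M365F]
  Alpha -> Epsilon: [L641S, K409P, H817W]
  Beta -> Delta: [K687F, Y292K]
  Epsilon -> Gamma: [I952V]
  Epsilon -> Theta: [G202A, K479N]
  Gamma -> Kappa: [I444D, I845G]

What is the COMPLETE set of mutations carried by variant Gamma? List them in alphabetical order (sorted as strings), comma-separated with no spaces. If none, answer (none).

Answer: H817W,I952V,K409P,L641S,R216A,R252N

Derivation:
At Mu: gained [] -> total []
At Alpha: gained ['R252N', 'R216A'] -> total ['R216A', 'R252N']
At Epsilon: gained ['L641S', 'K409P', 'H817W'] -> total ['H817W', 'K409P', 'L641S', 'R216A', 'R252N']
At Gamma: gained ['I952V'] -> total ['H817W', 'I952V', 'K409P', 'L641S', 'R216A', 'R252N']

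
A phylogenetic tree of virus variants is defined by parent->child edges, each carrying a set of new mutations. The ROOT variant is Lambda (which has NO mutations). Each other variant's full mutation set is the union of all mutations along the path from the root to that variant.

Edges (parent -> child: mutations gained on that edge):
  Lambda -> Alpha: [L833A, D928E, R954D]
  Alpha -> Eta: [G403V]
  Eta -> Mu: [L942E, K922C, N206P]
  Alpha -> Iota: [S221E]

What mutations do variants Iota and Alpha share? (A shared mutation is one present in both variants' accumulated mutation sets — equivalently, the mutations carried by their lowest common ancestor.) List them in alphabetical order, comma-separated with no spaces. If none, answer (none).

Answer: D928E,L833A,R954D

Derivation:
Accumulating mutations along path to Iota:
  At Lambda: gained [] -> total []
  At Alpha: gained ['L833A', 'D928E', 'R954D'] -> total ['D928E', 'L833A', 'R954D']
  At Iota: gained ['S221E'] -> total ['D928E', 'L833A', 'R954D', 'S221E']
Mutations(Iota) = ['D928E', 'L833A', 'R954D', 'S221E']
Accumulating mutations along path to Alpha:
  At Lambda: gained [] -> total []
  At Alpha: gained ['L833A', 'D928E', 'R954D'] -> total ['D928E', 'L833A', 'R954D']
Mutations(Alpha) = ['D928E', 'L833A', 'R954D']
Intersection: ['D928E', 'L833A', 'R954D', 'S221E'] ∩ ['D928E', 'L833A', 'R954D'] = ['D928E', 'L833A', 'R954D']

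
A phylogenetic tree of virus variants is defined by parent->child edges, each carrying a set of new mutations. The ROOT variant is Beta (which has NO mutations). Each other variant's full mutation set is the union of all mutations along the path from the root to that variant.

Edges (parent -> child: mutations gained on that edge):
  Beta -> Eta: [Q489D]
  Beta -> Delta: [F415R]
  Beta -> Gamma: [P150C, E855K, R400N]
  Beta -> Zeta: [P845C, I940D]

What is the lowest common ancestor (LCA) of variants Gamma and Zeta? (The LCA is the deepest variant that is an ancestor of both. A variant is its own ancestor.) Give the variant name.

Answer: Beta

Derivation:
Path from root to Gamma: Beta -> Gamma
  ancestors of Gamma: {Beta, Gamma}
Path from root to Zeta: Beta -> Zeta
  ancestors of Zeta: {Beta, Zeta}
Common ancestors: {Beta}
Walk up from Zeta: Zeta (not in ancestors of Gamma), Beta (in ancestors of Gamma)
Deepest common ancestor (LCA) = Beta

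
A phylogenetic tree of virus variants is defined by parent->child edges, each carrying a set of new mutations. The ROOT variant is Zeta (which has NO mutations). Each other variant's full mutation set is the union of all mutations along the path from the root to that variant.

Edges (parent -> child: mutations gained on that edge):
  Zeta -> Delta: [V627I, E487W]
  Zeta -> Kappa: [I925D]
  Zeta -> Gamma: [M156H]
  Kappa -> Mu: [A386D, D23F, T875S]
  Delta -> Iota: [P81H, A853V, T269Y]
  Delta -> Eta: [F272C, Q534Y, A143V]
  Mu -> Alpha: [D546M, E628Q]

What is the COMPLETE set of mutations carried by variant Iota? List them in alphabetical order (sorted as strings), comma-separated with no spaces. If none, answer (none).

Answer: A853V,E487W,P81H,T269Y,V627I

Derivation:
At Zeta: gained [] -> total []
At Delta: gained ['V627I', 'E487W'] -> total ['E487W', 'V627I']
At Iota: gained ['P81H', 'A853V', 'T269Y'] -> total ['A853V', 'E487W', 'P81H', 'T269Y', 'V627I']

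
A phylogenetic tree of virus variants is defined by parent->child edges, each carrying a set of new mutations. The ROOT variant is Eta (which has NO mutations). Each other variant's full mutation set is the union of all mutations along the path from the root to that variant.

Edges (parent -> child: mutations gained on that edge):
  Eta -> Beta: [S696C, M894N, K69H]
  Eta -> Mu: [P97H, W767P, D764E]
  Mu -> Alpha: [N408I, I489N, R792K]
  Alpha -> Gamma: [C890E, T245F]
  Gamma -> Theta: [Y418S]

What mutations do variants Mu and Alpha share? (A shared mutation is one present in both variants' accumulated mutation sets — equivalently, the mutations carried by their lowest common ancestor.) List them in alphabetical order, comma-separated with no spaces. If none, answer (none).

Accumulating mutations along path to Mu:
  At Eta: gained [] -> total []
  At Mu: gained ['P97H', 'W767P', 'D764E'] -> total ['D764E', 'P97H', 'W767P']
Mutations(Mu) = ['D764E', 'P97H', 'W767P']
Accumulating mutations along path to Alpha:
  At Eta: gained [] -> total []
  At Mu: gained ['P97H', 'W767P', 'D764E'] -> total ['D764E', 'P97H', 'W767P']
  At Alpha: gained ['N408I', 'I489N', 'R792K'] -> total ['D764E', 'I489N', 'N408I', 'P97H', 'R792K', 'W767P']
Mutations(Alpha) = ['D764E', 'I489N', 'N408I', 'P97H', 'R792K', 'W767P']
Intersection: ['D764E', 'P97H', 'W767P'] ∩ ['D764E', 'I489N', 'N408I', 'P97H', 'R792K', 'W767P'] = ['D764E', 'P97H', 'W767P']

Answer: D764E,P97H,W767P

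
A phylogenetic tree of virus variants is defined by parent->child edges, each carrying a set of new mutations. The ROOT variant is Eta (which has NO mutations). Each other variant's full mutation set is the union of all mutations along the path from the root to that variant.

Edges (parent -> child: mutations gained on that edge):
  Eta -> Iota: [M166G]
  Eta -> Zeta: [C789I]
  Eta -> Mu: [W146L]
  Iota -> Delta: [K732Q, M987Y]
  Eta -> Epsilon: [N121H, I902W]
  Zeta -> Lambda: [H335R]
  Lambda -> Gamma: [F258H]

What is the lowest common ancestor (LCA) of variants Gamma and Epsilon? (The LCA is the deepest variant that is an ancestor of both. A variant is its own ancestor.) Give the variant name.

Answer: Eta

Derivation:
Path from root to Gamma: Eta -> Zeta -> Lambda -> Gamma
  ancestors of Gamma: {Eta, Zeta, Lambda, Gamma}
Path from root to Epsilon: Eta -> Epsilon
  ancestors of Epsilon: {Eta, Epsilon}
Common ancestors: {Eta}
Walk up from Epsilon: Epsilon (not in ancestors of Gamma), Eta (in ancestors of Gamma)
Deepest common ancestor (LCA) = Eta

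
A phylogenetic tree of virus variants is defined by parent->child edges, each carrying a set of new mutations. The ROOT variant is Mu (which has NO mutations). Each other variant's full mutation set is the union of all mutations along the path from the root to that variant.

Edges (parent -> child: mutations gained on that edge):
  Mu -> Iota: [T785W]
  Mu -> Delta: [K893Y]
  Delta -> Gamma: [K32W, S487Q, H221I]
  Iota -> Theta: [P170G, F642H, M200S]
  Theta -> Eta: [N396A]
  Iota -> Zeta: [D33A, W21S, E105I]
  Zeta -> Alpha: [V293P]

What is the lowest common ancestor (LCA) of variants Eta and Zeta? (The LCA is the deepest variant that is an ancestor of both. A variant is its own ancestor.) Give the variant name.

Path from root to Eta: Mu -> Iota -> Theta -> Eta
  ancestors of Eta: {Mu, Iota, Theta, Eta}
Path from root to Zeta: Mu -> Iota -> Zeta
  ancestors of Zeta: {Mu, Iota, Zeta}
Common ancestors: {Mu, Iota}
Walk up from Zeta: Zeta (not in ancestors of Eta), Iota (in ancestors of Eta), Mu (in ancestors of Eta)
Deepest common ancestor (LCA) = Iota

Answer: Iota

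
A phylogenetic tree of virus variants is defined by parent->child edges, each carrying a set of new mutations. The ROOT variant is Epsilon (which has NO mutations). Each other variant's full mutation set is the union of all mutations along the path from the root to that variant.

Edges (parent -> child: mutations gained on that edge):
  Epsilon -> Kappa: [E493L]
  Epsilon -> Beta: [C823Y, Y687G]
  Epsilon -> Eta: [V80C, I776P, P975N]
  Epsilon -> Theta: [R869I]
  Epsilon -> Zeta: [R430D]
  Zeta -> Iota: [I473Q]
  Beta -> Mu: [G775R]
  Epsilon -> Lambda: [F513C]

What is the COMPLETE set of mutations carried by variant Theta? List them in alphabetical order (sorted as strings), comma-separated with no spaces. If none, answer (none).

At Epsilon: gained [] -> total []
At Theta: gained ['R869I'] -> total ['R869I']

Answer: R869I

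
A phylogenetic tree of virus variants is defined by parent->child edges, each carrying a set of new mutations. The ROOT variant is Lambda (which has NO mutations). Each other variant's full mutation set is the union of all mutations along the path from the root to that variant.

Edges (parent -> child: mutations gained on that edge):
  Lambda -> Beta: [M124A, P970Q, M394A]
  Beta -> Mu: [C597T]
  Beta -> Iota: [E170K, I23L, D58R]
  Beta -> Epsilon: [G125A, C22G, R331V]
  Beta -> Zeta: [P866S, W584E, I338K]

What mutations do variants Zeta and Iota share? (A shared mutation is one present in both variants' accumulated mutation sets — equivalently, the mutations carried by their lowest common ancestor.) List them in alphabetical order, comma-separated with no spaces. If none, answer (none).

Answer: M124A,M394A,P970Q

Derivation:
Accumulating mutations along path to Zeta:
  At Lambda: gained [] -> total []
  At Beta: gained ['M124A', 'P970Q', 'M394A'] -> total ['M124A', 'M394A', 'P970Q']
  At Zeta: gained ['P866S', 'W584E', 'I338K'] -> total ['I338K', 'M124A', 'M394A', 'P866S', 'P970Q', 'W584E']
Mutations(Zeta) = ['I338K', 'M124A', 'M394A', 'P866S', 'P970Q', 'W584E']
Accumulating mutations along path to Iota:
  At Lambda: gained [] -> total []
  At Beta: gained ['M124A', 'P970Q', 'M394A'] -> total ['M124A', 'M394A', 'P970Q']
  At Iota: gained ['E170K', 'I23L', 'D58R'] -> total ['D58R', 'E170K', 'I23L', 'M124A', 'M394A', 'P970Q']
Mutations(Iota) = ['D58R', 'E170K', 'I23L', 'M124A', 'M394A', 'P970Q']
Intersection: ['I338K', 'M124A', 'M394A', 'P866S', 'P970Q', 'W584E'] ∩ ['D58R', 'E170K', 'I23L', 'M124A', 'M394A', 'P970Q'] = ['M124A', 'M394A', 'P970Q']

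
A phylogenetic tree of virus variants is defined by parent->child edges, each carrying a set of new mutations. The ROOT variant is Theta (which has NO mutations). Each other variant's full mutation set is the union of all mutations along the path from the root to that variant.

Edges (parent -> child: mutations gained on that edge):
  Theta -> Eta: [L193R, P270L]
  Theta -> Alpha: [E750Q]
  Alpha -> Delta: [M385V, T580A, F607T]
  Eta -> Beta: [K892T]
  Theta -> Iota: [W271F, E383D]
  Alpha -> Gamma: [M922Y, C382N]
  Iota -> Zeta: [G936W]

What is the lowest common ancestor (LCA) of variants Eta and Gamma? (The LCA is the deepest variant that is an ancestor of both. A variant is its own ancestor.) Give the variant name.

Answer: Theta

Derivation:
Path from root to Eta: Theta -> Eta
  ancestors of Eta: {Theta, Eta}
Path from root to Gamma: Theta -> Alpha -> Gamma
  ancestors of Gamma: {Theta, Alpha, Gamma}
Common ancestors: {Theta}
Walk up from Gamma: Gamma (not in ancestors of Eta), Alpha (not in ancestors of Eta), Theta (in ancestors of Eta)
Deepest common ancestor (LCA) = Theta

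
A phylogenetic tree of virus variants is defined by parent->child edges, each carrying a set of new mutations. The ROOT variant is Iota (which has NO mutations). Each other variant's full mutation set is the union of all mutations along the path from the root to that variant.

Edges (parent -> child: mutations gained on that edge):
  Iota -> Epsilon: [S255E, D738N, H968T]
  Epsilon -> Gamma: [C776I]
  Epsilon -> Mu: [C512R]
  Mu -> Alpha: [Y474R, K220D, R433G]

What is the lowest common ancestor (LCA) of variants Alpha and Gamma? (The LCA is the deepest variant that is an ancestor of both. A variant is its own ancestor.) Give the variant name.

Answer: Epsilon

Derivation:
Path from root to Alpha: Iota -> Epsilon -> Mu -> Alpha
  ancestors of Alpha: {Iota, Epsilon, Mu, Alpha}
Path from root to Gamma: Iota -> Epsilon -> Gamma
  ancestors of Gamma: {Iota, Epsilon, Gamma}
Common ancestors: {Iota, Epsilon}
Walk up from Gamma: Gamma (not in ancestors of Alpha), Epsilon (in ancestors of Alpha), Iota (in ancestors of Alpha)
Deepest common ancestor (LCA) = Epsilon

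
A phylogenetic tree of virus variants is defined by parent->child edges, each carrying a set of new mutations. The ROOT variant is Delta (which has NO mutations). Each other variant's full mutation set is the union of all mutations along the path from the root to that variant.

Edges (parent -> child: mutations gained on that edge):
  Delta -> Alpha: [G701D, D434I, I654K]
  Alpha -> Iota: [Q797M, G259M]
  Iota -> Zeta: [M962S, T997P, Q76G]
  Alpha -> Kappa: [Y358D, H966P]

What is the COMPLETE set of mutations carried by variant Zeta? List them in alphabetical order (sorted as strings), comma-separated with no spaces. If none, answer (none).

Answer: D434I,G259M,G701D,I654K,M962S,Q76G,Q797M,T997P

Derivation:
At Delta: gained [] -> total []
At Alpha: gained ['G701D', 'D434I', 'I654K'] -> total ['D434I', 'G701D', 'I654K']
At Iota: gained ['Q797M', 'G259M'] -> total ['D434I', 'G259M', 'G701D', 'I654K', 'Q797M']
At Zeta: gained ['M962S', 'T997P', 'Q76G'] -> total ['D434I', 'G259M', 'G701D', 'I654K', 'M962S', 'Q76G', 'Q797M', 'T997P']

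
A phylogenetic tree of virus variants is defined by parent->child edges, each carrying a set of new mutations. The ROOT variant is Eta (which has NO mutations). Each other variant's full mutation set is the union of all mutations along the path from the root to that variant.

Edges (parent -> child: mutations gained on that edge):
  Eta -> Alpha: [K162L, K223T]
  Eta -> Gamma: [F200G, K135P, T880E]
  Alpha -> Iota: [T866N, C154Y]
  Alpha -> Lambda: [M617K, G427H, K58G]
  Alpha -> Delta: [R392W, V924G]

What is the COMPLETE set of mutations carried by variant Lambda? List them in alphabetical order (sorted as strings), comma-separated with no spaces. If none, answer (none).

Answer: G427H,K162L,K223T,K58G,M617K

Derivation:
At Eta: gained [] -> total []
At Alpha: gained ['K162L', 'K223T'] -> total ['K162L', 'K223T']
At Lambda: gained ['M617K', 'G427H', 'K58G'] -> total ['G427H', 'K162L', 'K223T', 'K58G', 'M617K']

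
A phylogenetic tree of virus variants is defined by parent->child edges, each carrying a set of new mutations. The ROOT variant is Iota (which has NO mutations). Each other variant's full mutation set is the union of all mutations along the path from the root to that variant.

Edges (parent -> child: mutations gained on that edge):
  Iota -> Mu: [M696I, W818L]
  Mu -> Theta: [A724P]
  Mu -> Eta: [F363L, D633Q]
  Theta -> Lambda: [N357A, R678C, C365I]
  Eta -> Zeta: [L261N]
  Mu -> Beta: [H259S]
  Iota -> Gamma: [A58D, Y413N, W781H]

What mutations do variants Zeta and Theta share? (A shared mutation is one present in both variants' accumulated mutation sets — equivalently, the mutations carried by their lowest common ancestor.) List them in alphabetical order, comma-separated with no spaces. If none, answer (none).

Accumulating mutations along path to Zeta:
  At Iota: gained [] -> total []
  At Mu: gained ['M696I', 'W818L'] -> total ['M696I', 'W818L']
  At Eta: gained ['F363L', 'D633Q'] -> total ['D633Q', 'F363L', 'M696I', 'W818L']
  At Zeta: gained ['L261N'] -> total ['D633Q', 'F363L', 'L261N', 'M696I', 'W818L']
Mutations(Zeta) = ['D633Q', 'F363L', 'L261N', 'M696I', 'W818L']
Accumulating mutations along path to Theta:
  At Iota: gained [] -> total []
  At Mu: gained ['M696I', 'W818L'] -> total ['M696I', 'W818L']
  At Theta: gained ['A724P'] -> total ['A724P', 'M696I', 'W818L']
Mutations(Theta) = ['A724P', 'M696I', 'W818L']
Intersection: ['D633Q', 'F363L', 'L261N', 'M696I', 'W818L'] ∩ ['A724P', 'M696I', 'W818L'] = ['M696I', 'W818L']

Answer: M696I,W818L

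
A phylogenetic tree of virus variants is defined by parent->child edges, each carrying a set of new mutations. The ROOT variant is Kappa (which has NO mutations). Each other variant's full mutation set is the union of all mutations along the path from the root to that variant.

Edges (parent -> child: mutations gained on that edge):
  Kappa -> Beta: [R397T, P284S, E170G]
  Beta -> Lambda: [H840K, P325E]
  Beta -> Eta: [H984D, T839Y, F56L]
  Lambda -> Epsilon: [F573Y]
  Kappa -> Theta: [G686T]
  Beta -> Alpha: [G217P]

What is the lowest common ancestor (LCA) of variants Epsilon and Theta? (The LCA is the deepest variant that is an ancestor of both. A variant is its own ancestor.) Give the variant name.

Path from root to Epsilon: Kappa -> Beta -> Lambda -> Epsilon
  ancestors of Epsilon: {Kappa, Beta, Lambda, Epsilon}
Path from root to Theta: Kappa -> Theta
  ancestors of Theta: {Kappa, Theta}
Common ancestors: {Kappa}
Walk up from Theta: Theta (not in ancestors of Epsilon), Kappa (in ancestors of Epsilon)
Deepest common ancestor (LCA) = Kappa

Answer: Kappa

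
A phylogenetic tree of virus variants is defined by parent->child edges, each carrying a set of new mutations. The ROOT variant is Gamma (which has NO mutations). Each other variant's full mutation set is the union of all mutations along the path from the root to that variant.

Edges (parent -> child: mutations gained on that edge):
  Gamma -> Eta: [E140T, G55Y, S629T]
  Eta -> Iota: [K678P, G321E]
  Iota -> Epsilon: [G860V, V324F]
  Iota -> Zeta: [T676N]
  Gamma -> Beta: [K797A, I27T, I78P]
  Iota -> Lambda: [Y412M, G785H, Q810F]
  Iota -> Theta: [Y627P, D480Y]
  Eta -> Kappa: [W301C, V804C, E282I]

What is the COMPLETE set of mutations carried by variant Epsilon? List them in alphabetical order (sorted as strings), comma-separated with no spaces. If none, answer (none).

Answer: E140T,G321E,G55Y,G860V,K678P,S629T,V324F

Derivation:
At Gamma: gained [] -> total []
At Eta: gained ['E140T', 'G55Y', 'S629T'] -> total ['E140T', 'G55Y', 'S629T']
At Iota: gained ['K678P', 'G321E'] -> total ['E140T', 'G321E', 'G55Y', 'K678P', 'S629T']
At Epsilon: gained ['G860V', 'V324F'] -> total ['E140T', 'G321E', 'G55Y', 'G860V', 'K678P', 'S629T', 'V324F']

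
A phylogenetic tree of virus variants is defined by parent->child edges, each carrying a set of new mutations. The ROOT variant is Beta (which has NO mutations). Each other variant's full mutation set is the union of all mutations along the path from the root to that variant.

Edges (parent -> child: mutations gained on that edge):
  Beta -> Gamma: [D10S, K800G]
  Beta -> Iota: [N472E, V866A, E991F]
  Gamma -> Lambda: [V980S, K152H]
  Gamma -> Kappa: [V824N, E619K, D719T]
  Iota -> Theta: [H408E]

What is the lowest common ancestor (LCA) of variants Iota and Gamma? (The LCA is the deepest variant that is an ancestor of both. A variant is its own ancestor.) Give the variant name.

Answer: Beta

Derivation:
Path from root to Iota: Beta -> Iota
  ancestors of Iota: {Beta, Iota}
Path from root to Gamma: Beta -> Gamma
  ancestors of Gamma: {Beta, Gamma}
Common ancestors: {Beta}
Walk up from Gamma: Gamma (not in ancestors of Iota), Beta (in ancestors of Iota)
Deepest common ancestor (LCA) = Beta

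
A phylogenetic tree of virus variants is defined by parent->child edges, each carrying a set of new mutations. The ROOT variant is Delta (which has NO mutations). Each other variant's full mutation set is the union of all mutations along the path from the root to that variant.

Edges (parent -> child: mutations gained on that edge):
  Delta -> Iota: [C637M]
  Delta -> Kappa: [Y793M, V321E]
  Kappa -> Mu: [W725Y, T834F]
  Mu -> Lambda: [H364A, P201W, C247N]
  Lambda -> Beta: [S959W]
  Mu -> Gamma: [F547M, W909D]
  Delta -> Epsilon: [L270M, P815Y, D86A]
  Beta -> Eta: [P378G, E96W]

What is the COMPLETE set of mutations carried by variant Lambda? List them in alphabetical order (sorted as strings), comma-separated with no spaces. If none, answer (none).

Answer: C247N,H364A,P201W,T834F,V321E,W725Y,Y793M

Derivation:
At Delta: gained [] -> total []
At Kappa: gained ['Y793M', 'V321E'] -> total ['V321E', 'Y793M']
At Mu: gained ['W725Y', 'T834F'] -> total ['T834F', 'V321E', 'W725Y', 'Y793M']
At Lambda: gained ['H364A', 'P201W', 'C247N'] -> total ['C247N', 'H364A', 'P201W', 'T834F', 'V321E', 'W725Y', 'Y793M']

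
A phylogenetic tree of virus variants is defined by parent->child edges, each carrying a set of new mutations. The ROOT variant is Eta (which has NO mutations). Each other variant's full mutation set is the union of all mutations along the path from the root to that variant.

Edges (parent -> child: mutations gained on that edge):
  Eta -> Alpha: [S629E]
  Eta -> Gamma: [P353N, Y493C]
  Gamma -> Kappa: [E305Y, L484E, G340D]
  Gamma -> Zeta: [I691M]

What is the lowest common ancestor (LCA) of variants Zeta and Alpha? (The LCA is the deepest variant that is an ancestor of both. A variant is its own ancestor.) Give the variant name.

Answer: Eta

Derivation:
Path from root to Zeta: Eta -> Gamma -> Zeta
  ancestors of Zeta: {Eta, Gamma, Zeta}
Path from root to Alpha: Eta -> Alpha
  ancestors of Alpha: {Eta, Alpha}
Common ancestors: {Eta}
Walk up from Alpha: Alpha (not in ancestors of Zeta), Eta (in ancestors of Zeta)
Deepest common ancestor (LCA) = Eta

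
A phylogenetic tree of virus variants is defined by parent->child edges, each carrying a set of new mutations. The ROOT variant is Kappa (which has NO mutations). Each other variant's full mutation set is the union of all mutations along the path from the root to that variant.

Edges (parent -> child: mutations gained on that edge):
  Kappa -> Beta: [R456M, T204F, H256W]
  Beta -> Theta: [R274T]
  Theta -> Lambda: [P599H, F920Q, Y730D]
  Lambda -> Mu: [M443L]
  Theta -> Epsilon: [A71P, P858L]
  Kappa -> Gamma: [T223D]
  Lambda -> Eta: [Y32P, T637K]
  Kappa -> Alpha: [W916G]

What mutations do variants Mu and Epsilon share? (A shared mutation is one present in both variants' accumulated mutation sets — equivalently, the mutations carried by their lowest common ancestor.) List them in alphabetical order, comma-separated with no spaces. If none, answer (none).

Answer: H256W,R274T,R456M,T204F

Derivation:
Accumulating mutations along path to Mu:
  At Kappa: gained [] -> total []
  At Beta: gained ['R456M', 'T204F', 'H256W'] -> total ['H256W', 'R456M', 'T204F']
  At Theta: gained ['R274T'] -> total ['H256W', 'R274T', 'R456M', 'T204F']
  At Lambda: gained ['P599H', 'F920Q', 'Y730D'] -> total ['F920Q', 'H256W', 'P599H', 'R274T', 'R456M', 'T204F', 'Y730D']
  At Mu: gained ['M443L'] -> total ['F920Q', 'H256W', 'M443L', 'P599H', 'R274T', 'R456M', 'T204F', 'Y730D']
Mutations(Mu) = ['F920Q', 'H256W', 'M443L', 'P599H', 'R274T', 'R456M', 'T204F', 'Y730D']
Accumulating mutations along path to Epsilon:
  At Kappa: gained [] -> total []
  At Beta: gained ['R456M', 'T204F', 'H256W'] -> total ['H256W', 'R456M', 'T204F']
  At Theta: gained ['R274T'] -> total ['H256W', 'R274T', 'R456M', 'T204F']
  At Epsilon: gained ['A71P', 'P858L'] -> total ['A71P', 'H256W', 'P858L', 'R274T', 'R456M', 'T204F']
Mutations(Epsilon) = ['A71P', 'H256W', 'P858L', 'R274T', 'R456M', 'T204F']
Intersection: ['F920Q', 'H256W', 'M443L', 'P599H', 'R274T', 'R456M', 'T204F', 'Y730D'] ∩ ['A71P', 'H256W', 'P858L', 'R274T', 'R456M', 'T204F'] = ['H256W', 'R274T', 'R456M', 'T204F']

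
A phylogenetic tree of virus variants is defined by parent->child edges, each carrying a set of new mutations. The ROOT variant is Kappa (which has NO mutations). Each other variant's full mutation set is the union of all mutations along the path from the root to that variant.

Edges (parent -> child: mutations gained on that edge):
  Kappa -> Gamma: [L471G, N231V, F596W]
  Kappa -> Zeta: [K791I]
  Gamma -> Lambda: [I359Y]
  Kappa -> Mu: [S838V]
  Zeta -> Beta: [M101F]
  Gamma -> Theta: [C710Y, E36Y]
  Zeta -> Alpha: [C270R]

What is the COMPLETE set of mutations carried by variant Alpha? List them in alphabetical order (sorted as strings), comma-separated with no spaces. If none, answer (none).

Answer: C270R,K791I

Derivation:
At Kappa: gained [] -> total []
At Zeta: gained ['K791I'] -> total ['K791I']
At Alpha: gained ['C270R'] -> total ['C270R', 'K791I']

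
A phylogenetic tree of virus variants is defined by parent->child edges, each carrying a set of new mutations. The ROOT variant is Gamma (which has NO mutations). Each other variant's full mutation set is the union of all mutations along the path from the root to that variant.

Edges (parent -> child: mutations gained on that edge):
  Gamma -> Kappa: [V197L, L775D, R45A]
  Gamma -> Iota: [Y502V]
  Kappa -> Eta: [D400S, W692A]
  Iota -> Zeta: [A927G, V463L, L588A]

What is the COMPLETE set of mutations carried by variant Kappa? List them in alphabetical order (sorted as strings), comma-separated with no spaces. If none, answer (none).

Answer: L775D,R45A,V197L

Derivation:
At Gamma: gained [] -> total []
At Kappa: gained ['V197L', 'L775D', 'R45A'] -> total ['L775D', 'R45A', 'V197L']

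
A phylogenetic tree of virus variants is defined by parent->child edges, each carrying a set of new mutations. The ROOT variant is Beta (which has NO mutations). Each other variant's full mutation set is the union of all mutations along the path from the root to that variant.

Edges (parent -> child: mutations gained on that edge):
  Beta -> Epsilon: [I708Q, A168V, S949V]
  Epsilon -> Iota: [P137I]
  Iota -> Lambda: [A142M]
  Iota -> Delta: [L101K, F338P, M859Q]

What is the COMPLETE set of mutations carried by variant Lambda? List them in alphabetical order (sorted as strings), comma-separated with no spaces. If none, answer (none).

Answer: A142M,A168V,I708Q,P137I,S949V

Derivation:
At Beta: gained [] -> total []
At Epsilon: gained ['I708Q', 'A168V', 'S949V'] -> total ['A168V', 'I708Q', 'S949V']
At Iota: gained ['P137I'] -> total ['A168V', 'I708Q', 'P137I', 'S949V']
At Lambda: gained ['A142M'] -> total ['A142M', 'A168V', 'I708Q', 'P137I', 'S949V']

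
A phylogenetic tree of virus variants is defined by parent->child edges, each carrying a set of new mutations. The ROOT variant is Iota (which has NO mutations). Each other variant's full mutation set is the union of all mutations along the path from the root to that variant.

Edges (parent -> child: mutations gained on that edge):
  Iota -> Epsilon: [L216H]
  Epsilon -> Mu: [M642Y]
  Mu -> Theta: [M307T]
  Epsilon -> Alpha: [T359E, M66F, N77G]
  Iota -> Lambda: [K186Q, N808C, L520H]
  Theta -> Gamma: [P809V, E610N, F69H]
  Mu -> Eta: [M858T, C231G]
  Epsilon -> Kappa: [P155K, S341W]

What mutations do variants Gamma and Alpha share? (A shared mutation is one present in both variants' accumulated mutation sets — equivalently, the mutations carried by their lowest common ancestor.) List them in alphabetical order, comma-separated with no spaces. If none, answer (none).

Accumulating mutations along path to Gamma:
  At Iota: gained [] -> total []
  At Epsilon: gained ['L216H'] -> total ['L216H']
  At Mu: gained ['M642Y'] -> total ['L216H', 'M642Y']
  At Theta: gained ['M307T'] -> total ['L216H', 'M307T', 'M642Y']
  At Gamma: gained ['P809V', 'E610N', 'F69H'] -> total ['E610N', 'F69H', 'L216H', 'M307T', 'M642Y', 'P809V']
Mutations(Gamma) = ['E610N', 'F69H', 'L216H', 'M307T', 'M642Y', 'P809V']
Accumulating mutations along path to Alpha:
  At Iota: gained [] -> total []
  At Epsilon: gained ['L216H'] -> total ['L216H']
  At Alpha: gained ['T359E', 'M66F', 'N77G'] -> total ['L216H', 'M66F', 'N77G', 'T359E']
Mutations(Alpha) = ['L216H', 'M66F', 'N77G', 'T359E']
Intersection: ['E610N', 'F69H', 'L216H', 'M307T', 'M642Y', 'P809V'] ∩ ['L216H', 'M66F', 'N77G', 'T359E'] = ['L216H']

Answer: L216H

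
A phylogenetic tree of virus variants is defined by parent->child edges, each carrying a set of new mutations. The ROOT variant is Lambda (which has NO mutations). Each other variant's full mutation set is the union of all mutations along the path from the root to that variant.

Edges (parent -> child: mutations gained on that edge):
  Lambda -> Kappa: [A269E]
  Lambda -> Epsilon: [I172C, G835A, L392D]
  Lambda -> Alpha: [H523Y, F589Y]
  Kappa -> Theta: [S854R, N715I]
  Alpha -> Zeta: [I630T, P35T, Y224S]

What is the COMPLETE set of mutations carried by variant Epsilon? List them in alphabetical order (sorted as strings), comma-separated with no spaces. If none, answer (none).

At Lambda: gained [] -> total []
At Epsilon: gained ['I172C', 'G835A', 'L392D'] -> total ['G835A', 'I172C', 'L392D']

Answer: G835A,I172C,L392D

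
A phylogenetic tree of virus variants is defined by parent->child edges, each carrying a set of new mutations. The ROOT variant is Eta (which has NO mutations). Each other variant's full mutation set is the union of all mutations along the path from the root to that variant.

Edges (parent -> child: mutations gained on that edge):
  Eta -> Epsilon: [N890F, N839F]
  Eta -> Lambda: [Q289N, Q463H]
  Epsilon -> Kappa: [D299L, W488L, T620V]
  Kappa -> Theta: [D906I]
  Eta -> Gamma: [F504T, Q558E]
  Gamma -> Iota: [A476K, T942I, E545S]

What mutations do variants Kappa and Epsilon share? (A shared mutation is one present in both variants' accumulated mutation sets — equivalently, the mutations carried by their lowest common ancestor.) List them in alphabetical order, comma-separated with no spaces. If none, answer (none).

Answer: N839F,N890F

Derivation:
Accumulating mutations along path to Kappa:
  At Eta: gained [] -> total []
  At Epsilon: gained ['N890F', 'N839F'] -> total ['N839F', 'N890F']
  At Kappa: gained ['D299L', 'W488L', 'T620V'] -> total ['D299L', 'N839F', 'N890F', 'T620V', 'W488L']
Mutations(Kappa) = ['D299L', 'N839F', 'N890F', 'T620V', 'W488L']
Accumulating mutations along path to Epsilon:
  At Eta: gained [] -> total []
  At Epsilon: gained ['N890F', 'N839F'] -> total ['N839F', 'N890F']
Mutations(Epsilon) = ['N839F', 'N890F']
Intersection: ['D299L', 'N839F', 'N890F', 'T620V', 'W488L'] ∩ ['N839F', 'N890F'] = ['N839F', 'N890F']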